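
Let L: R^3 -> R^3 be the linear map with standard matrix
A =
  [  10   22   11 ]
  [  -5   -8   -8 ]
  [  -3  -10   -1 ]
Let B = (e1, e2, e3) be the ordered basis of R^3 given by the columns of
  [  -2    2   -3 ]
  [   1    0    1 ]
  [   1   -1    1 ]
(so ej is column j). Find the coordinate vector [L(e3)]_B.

Column 3 of [L]_B is the B-coordinate vector of L(e3).
In standard coordinates L(e3) = A e3 = [3, -1, -2].
Converting to B: [3, -1, -2] = -2e1 + e2 + e3, so the coordinate vector is [-2, 1, 1].

[-2, 1, 1]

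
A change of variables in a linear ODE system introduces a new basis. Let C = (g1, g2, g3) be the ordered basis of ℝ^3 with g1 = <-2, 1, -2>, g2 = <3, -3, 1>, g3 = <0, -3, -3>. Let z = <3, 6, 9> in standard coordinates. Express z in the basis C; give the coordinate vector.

Write z = c_1 g1 + ... + c_3 g3 and solve for the c_i.
Gaussian elimination on [M | z] yields c = (3, 3, -4).
Check: 3g1 + 3g2 - 4g3 = <3, 6, 9>.

<3, 3, -4>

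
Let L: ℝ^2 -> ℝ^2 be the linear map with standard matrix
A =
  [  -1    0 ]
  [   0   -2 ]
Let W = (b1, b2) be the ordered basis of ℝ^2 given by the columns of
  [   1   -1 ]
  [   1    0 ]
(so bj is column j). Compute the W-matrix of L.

The j-th column of [L]_W is [L(bj)]_W.
L(b1) = A b1 = <-1, -2> = -2b1 - b2, so column 1 is <-2, -1>.
Repeating for b2 and assembling the columns gives [[-2, 0], [-1, -1]].

[[-2, 0], [-1, -1]]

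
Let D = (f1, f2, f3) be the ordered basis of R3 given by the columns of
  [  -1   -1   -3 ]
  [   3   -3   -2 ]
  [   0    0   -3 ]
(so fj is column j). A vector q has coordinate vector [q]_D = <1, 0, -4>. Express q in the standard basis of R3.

<11, 11, 12>

q = M [q]_D, where M has columns f1, ..., f3.
Carrying out the matrix-vector product, q = <11, 11, 12>.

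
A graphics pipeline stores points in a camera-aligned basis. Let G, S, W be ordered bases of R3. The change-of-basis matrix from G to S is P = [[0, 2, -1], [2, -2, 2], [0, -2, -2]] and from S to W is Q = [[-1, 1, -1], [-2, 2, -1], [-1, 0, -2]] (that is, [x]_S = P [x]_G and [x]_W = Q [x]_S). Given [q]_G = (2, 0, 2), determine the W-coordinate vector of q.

Apply P to get S-coordinates (-2, 8, -4), then Q to get W-coordinates.
The result is [q]_W = (14, 24, 10).

(14, 24, 10)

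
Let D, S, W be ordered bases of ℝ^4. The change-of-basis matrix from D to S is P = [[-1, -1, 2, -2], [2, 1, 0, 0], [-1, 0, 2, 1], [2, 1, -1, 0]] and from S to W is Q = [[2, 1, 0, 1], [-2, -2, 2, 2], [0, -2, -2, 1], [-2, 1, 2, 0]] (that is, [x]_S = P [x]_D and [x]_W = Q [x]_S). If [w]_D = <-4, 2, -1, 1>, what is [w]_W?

First [w]_S = P [w]_D = <-2, -6, 3, -5>.
Then [w]_W = Q [w]_S = <-15, 12, 1, 4>.

<-15, 12, 1, 4>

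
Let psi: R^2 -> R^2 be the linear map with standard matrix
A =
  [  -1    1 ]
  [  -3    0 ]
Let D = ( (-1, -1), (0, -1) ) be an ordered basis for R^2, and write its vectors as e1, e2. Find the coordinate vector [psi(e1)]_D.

(0, -3)

Column 1 of [psi]_D is the D-coordinate vector of psi(e1).
In standard coordinates psi(e1) = A e1 = (0, 3).
Converting to D: (0, 3) = 0·e1 - 3e2, so the coordinate vector is (0, -3).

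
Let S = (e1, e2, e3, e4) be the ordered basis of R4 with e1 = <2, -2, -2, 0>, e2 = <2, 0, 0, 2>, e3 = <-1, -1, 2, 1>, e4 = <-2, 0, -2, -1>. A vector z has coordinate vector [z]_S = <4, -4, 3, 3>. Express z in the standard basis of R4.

z = M [z]_S, where M has columns e1, ..., e4.
Carrying out the matrix-vector product, z = <-9, -11, -8, -8>.

<-9, -11, -8, -8>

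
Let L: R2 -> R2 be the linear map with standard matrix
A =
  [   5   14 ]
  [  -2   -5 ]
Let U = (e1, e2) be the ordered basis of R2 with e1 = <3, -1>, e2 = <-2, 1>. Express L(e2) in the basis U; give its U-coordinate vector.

Compute L(e2) = A e2 = <4, -1> in standard coordinates.
Then write this in U-coordinates: solve for y in y_1 e1 + y_2 e2 = <4, -1>.
This gives y = <2, 1>, which is column 2 of [L]_U.

<2, 1>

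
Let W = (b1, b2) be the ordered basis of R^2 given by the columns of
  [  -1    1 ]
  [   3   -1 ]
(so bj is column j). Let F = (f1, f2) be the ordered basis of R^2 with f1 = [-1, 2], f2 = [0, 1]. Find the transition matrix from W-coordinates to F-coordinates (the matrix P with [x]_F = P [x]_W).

[[1, -1], [1, 1]]

Let M have columns bj and N have columns fj. Then for every x, N [x]_F = x = M [x]_W, so P = N^(-1) M.
Since det N = -1, N^(-1) has integer entries; multiplying gives P = [[1, -1], [1, 1]].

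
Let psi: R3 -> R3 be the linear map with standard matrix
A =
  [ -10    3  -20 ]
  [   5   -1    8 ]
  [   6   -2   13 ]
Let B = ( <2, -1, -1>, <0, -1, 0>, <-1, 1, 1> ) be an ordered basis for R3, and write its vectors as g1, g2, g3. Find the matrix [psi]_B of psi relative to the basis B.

Let P have columns g1, ..., g3. Then [psi]_B = P^(-1) A P.
Here det P = -1, so P^(-1) is integer; computing A P first and then P^(-1)(A P) gives [[-2, -1, -2], [-2, 1, 3], [-1, 1, 3]].

[[-2, -1, -2], [-2, 1, 3], [-1, 1, 3]]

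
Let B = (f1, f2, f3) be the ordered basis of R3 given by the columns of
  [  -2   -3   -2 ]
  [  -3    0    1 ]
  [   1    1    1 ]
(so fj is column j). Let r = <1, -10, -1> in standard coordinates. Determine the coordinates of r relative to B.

<2, 1, -4>

We seek scalars with c_1 f1 + ... + c_3 f3 = r; equivalently solve M c = r where the columns of M are f1, ..., f3.
Gaussian elimination on [M | r] yields c = (2, 1, -4).
Check: 2f1 + f2 - 4f3 = <1, -10, -1>.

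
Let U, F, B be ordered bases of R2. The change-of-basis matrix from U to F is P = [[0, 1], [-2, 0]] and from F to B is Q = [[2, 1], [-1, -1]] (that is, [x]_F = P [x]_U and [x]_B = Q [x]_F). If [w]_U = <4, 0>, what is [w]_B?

<-8, 8>

First [w]_F = P [w]_U = <0, -8>.
Then [w]_B = Q [w]_F = <-8, 8>.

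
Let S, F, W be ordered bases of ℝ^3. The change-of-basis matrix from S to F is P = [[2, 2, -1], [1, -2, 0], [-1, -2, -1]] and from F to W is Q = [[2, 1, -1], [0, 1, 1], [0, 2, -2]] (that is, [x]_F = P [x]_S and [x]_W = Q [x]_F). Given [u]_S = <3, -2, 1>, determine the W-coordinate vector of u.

<9, 7, 14>

First [u]_F = P [u]_S = <1, 7, 0>.
Then [u]_W = Q [u]_F = <9, 7, 14>.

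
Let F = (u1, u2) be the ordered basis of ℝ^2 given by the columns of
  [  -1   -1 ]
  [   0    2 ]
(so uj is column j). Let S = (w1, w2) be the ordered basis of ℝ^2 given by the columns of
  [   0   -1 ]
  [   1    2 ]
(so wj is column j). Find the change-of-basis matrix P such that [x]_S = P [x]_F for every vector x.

[[-2, 0], [1, 1]]

Take x = uj: its F-coordinates are the j-th standard unit vector, so P e_j — column j of P — equals [uj]_S.
u1 = -2w1 + w2, giving column 1 = <-2, 1>; repeating for each j gives P = [[-2, 0], [1, 1]].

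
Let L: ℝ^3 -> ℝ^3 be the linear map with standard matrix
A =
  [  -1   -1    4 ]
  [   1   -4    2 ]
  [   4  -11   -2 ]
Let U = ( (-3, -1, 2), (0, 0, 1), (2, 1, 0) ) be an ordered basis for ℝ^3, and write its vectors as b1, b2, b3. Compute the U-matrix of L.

[[-2, 0, -1], [-1, -2, -1], [3, 2, -3]]

Let P have columns b1, ..., b3. Then [L]_U = P^(-1) A P.
Here det P = 1, so P^(-1) is integer; computing A P first and then P^(-1)(A P) gives [[-2, 0, -1], [-1, -2, -1], [3, 2, -3]].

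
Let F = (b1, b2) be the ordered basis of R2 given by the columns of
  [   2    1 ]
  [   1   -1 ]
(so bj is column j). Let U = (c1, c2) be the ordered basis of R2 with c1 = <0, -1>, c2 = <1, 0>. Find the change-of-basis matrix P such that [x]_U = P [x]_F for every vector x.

Let M have columns bj and N have columns cj. Then for every x, N [x]_U = x = M [x]_F, so P = N^(-1) M.
Since det N = 1, N^(-1) has integer entries; multiplying gives P = [[-1, 1], [2, 1]].

[[-1, 1], [2, 1]]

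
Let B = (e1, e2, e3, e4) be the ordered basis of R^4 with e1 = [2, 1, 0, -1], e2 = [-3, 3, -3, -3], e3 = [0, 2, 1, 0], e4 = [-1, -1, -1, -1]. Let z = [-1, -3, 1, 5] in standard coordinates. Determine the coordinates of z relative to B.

[z]_B is the unique c with M c = z, where M has columns e1, ..., e4.
Row-reducing the augmented matrix [M | z] gives c = (-2, 0, -2, -3).
Check: -2e1 + 0·e2 - 2e3 - 3e4 = [-1, -3, 1, 5].

[-2, 0, -2, -3]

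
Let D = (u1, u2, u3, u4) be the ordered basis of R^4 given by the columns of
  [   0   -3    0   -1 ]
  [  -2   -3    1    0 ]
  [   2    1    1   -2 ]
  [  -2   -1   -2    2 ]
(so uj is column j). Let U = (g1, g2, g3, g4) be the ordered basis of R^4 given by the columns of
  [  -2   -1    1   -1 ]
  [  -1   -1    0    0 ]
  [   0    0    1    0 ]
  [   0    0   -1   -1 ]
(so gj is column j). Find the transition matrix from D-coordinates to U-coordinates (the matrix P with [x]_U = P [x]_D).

[[0, 1, 1, -1], [2, 2, -2, 1], [2, 1, 1, -2], [0, 0, 1, 0]]

Let M have columns uj and N have columns gj. Then for every x, N [x]_U = x = M [x]_D, so P = N^(-1) M.
Since det N = -1, N^(-1) has integer entries; multiplying gives P = [[0, 1, 1, -1], [2, 2, -2, 1], [2, 1, 1, -2], [0, 0, 1, 0]].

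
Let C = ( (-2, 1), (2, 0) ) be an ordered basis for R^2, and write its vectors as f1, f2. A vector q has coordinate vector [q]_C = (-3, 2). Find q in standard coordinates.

q = M [q]_C, where M has columns f1, f2.
Carrying out the matrix-vector product, q = (10, -3).

(10, -3)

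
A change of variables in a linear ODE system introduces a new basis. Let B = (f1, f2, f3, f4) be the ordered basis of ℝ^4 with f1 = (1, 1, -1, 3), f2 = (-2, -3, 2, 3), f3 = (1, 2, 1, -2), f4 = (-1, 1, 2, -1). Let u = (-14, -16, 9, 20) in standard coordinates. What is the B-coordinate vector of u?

(1, 4, -4, 3)

We seek scalars with c_1 f1 + ... + c_4 f4 = u; equivalently solve M c = u where the columns of M are f1, ..., f4.
Gaussian elimination on [M | u] yields c = (1, 4, -4, 3).
Check: f1 + 4f2 - 4f3 + 3f4 = (-14, -16, 9, 20).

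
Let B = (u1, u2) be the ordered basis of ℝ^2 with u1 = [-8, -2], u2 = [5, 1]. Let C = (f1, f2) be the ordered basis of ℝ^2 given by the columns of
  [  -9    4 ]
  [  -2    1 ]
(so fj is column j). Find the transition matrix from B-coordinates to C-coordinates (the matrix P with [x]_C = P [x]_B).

Column j of P is [uj]_C, since P maps B-coordinates to C-coordinates.
Expressing u1 in C: u1 = 0·f1 - 2f2, so column 1 of P is [0, -2].
Doing the same for each uj gives P = [[0, -1], [-2, -1]].

[[0, -1], [-2, -1]]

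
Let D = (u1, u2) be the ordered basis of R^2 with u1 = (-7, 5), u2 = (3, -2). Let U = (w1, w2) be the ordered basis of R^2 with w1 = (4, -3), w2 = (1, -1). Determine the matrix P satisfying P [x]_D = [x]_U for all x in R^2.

[[-2, 1], [1, -1]]

Column j of P is [uj]_U, since P maps D-coordinates to U-coordinates.
Expressing u1 in U: u1 = -2w1 + w2, so column 1 of P is (-2, 1).
Doing the same for each uj gives P = [[-2, 1], [1, -1]].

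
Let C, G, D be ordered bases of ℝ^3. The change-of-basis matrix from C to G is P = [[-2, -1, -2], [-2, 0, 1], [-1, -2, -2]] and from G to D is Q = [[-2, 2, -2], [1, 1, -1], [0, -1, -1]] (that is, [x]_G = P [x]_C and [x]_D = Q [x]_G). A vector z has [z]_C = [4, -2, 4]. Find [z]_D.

First [z]_G = P [z]_C = [-14, -4, -8].
Then [z]_D = Q [z]_G = [36, -10, 12].

[36, -10, 12]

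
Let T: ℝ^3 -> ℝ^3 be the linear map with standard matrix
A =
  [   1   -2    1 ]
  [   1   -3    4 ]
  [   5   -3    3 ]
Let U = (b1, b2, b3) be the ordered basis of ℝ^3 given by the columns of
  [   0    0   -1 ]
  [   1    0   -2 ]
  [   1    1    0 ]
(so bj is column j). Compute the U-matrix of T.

The j-th column of [T]_U is [T(bj)]_U.
T(b1) = A b1 = [-1, 1, 0] = 3b1 - 3b2 + b3, so column 1 is [3, -3, 1].
Repeating for b2, b3 and assembling the columns gives [[3, 2, -1], [-3, 1, 2], [1, -1, -3]].

[[3, 2, -1], [-3, 1, 2], [1, -1, -3]]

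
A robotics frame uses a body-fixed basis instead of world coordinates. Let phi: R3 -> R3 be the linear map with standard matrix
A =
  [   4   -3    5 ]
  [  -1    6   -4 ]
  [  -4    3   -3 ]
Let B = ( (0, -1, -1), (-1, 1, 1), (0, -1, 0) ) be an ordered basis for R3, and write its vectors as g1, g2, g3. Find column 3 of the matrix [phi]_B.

(0, -3, 3)

Column 3 of [phi]_B is the B-coordinate vector of phi(g3).
In standard coordinates phi(g3) = A g3 = (3, -6, -3).
Converting to B: (3, -6, -3) = 0·g1 - 3g2 + 3g3, so the coordinate vector is (0, -3, 3).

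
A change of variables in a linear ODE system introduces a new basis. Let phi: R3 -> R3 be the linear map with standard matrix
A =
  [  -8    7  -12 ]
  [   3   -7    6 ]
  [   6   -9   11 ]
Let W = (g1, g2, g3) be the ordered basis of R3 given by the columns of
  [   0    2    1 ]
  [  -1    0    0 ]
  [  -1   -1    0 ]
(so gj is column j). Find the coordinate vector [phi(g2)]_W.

(0, -1, -2)

Compute phi(g2) = A g2 = (-4, 0, 1) in standard coordinates.
Then write this in W-coordinates: solve for y in y_1 g1 + ... + y_3 g3 = (-4, 0, 1).
This gives y = (0, -1, -2), which is column 2 of [phi]_W.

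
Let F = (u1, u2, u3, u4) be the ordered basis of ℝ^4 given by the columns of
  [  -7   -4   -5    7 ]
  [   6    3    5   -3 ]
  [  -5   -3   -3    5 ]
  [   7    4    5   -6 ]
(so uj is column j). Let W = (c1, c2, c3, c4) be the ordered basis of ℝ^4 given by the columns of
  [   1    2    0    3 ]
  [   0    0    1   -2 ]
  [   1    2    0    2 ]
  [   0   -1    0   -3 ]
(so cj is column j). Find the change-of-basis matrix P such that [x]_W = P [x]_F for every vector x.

[[1, 1, -1, 1], [-1, -1, 1, 0], [2, 1, 1, 1], [-2, -1, -2, 2]]

Let M have columns uj and N have columns cj. Then for every x, N [x]_W = x = M [x]_F, so P = N^(-1) M.
Since det N = 1, N^(-1) has integer entries; multiplying gives P = [[1, 1, -1, 1], [-1, -1, 1, 0], [2, 1, 1, 1], [-2, -1, -2, 2]].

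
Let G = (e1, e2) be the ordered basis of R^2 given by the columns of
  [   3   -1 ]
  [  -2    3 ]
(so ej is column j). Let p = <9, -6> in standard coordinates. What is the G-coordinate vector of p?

Write p = c_1 e1 + c_2 e2 and solve for the c_i.
System: 3c_1 - c_2 = 9, -2c_1 + 3c_2 = -6; solving gives c_1 = 3, c_2 = 0.
Check: 3e1 + 0·e2 = <9, -6>.

<3, 0>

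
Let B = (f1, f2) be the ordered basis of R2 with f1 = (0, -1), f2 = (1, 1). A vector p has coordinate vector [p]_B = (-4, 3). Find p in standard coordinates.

By definition p = -4f1 + 3f2.
Summing componentwise gives (3, 7).

(3, 7)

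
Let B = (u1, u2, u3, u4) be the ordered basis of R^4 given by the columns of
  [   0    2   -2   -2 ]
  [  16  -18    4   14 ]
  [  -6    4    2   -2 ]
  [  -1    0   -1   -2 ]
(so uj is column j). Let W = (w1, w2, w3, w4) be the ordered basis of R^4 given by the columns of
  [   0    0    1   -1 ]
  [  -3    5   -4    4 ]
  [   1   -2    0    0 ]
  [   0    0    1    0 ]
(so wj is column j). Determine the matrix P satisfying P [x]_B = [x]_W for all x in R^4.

Column j of P is [uj]_W, since P maps B-coordinates to W-coordinates.
Expressing u1 in W: u1 = -2w1 + 2w2 - w3 - w4, so column 1 of P is (-2, 2, -1, -1).
Doing the same for each uj gives P = [[-2, 0, -2, -2], [2, -2, -2, 0], [-1, 0, -1, -2], [-1, -2, 1, 0]].

[[-2, 0, -2, -2], [2, -2, -2, 0], [-1, 0, -1, -2], [-1, -2, 1, 0]]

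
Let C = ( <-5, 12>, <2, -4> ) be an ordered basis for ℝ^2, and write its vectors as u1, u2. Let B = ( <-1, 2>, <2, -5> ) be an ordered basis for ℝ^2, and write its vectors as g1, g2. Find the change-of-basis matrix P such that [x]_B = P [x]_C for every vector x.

Column j of P is [uj]_B, since P maps C-coordinates to B-coordinates.
Expressing u1 in B: u1 = g1 - 2g2, so column 1 of P is <1, -2>.
Doing the same for each uj gives P = [[1, -2], [-2, 0]].

[[1, -2], [-2, 0]]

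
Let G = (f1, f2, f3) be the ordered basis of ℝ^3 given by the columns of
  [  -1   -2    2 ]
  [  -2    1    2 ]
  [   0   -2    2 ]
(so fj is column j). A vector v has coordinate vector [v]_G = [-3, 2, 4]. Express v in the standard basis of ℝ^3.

[7, 16, 4]

The coordinates say v = -3f1 + 2f2 + 4f3; adding the scaled basis vectors gives [7, 16, 4].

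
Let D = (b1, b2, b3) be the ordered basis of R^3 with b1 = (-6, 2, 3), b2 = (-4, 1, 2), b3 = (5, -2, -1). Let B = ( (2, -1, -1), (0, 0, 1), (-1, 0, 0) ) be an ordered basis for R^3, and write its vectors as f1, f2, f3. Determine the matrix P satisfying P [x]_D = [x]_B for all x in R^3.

[[-2, -1, 2], [1, 1, 1], [2, 2, -1]]

Let M have columns bj and N have columns fj. Then for every x, N [x]_B = x = M [x]_D, so P = N^(-1) M.
Since det N = 1, N^(-1) has integer entries; multiplying gives P = [[-2, -1, 2], [1, 1, 1], [2, 2, -1]].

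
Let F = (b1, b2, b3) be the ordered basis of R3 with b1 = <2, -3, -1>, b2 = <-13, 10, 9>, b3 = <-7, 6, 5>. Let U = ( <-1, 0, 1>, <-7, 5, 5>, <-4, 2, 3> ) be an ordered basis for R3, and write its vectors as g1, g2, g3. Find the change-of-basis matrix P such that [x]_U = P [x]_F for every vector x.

[[1, -1, 1], [-1, 2, 2], [1, 0, -2]]

Take x = bj: its F-coordinates are the j-th standard unit vector, so P e_j — column j of P — equals [bj]_U.
b1 = g1 - g2 + g3, giving column 1 = <1, -1, 1>; repeating for each j gives P = [[1, -1, 1], [-1, 2, 2], [1, 0, -2]].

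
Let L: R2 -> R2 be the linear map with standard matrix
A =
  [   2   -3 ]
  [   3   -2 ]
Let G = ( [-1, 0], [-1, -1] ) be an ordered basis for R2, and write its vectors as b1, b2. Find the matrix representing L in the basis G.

[[-1, -2], [3, 1]]

The j-th column of [L]_G is [L(bj)]_G.
L(b1) = A b1 = [-2, -3] = -b1 + 3b2, so column 1 is [-1, 3].
Repeating for b2 and assembling the columns gives [[-1, -2], [3, 1]].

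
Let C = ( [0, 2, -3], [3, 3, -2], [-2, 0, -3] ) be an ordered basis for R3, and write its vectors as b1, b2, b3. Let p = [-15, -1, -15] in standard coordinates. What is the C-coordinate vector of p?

[4, -3, 3]

[p]_C is the unique c with M c = p, where M has columns b1, ..., b3.
Gaussian elimination on [M | p] yields c = (4, -3, 3).
Check: 4b1 - 3b2 + 3b3 = [-15, -1, -15].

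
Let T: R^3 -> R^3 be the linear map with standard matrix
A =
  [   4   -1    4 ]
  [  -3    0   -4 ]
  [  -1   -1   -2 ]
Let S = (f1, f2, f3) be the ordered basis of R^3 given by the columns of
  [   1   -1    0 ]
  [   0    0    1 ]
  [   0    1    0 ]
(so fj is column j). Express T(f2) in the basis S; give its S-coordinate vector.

[-1, -1, -1]

Column 2 of [T]_S is the S-coordinate vector of T(f2).
In standard coordinates T(f2) = A f2 = [0, -1, -1].
Converting to S: [0, -1, -1] = -f1 - f2 - f3, so the coordinate vector is [-1, -1, -1].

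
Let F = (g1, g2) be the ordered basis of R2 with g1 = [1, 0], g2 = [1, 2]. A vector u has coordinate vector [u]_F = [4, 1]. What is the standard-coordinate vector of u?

The coordinates say u = 4g1 + g2; adding the scaled basis vectors gives [5, 2].

[5, 2]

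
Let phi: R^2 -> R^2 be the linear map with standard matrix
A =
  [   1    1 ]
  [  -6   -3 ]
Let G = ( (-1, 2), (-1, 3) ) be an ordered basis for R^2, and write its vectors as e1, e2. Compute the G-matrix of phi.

With P the matrix whose columns are e1, e2, [phi]_G = P^(-1) A P.
Column by column: phi(e1) = A e1 = (1, 0); its G-coordinates (-3, 2) give column 1.
Continuing for each basis vector yields [phi]_G = [[-3, -3], [2, 1]].

[[-3, -3], [2, 1]]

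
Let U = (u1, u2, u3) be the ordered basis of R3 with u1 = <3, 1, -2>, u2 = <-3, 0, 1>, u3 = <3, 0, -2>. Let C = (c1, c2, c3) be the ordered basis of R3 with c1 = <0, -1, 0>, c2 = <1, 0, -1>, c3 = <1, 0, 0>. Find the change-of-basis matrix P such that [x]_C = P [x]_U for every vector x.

[[-1, 0, 0], [2, -1, 2], [1, -2, 1]]

Let M have columns uj and N have columns cj. Then for every x, N [x]_C = x = M [x]_U, so P = N^(-1) M.
Since det N = 1, N^(-1) has integer entries; multiplying gives P = [[-1, 0, 0], [2, -1, 2], [1, -2, 1]].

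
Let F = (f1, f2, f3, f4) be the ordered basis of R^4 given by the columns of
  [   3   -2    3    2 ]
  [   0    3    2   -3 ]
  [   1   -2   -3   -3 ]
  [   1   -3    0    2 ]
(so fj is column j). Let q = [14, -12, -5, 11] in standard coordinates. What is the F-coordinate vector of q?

[2, -1, 0, 3]

[q]_F is the unique c with M c = q, where M has columns f1, ..., f4.
Row-reducing the augmented matrix [M | q] gives c = (2, -1, 0, 3).
Check: 2f1 - f2 + 0·f3 + 3f4 = [14, -12, -5, 11].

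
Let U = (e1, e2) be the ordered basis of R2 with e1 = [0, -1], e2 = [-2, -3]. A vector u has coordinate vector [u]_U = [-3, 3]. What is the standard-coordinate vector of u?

[-6, -6]

u = M [u]_U, where M has columns e1, e2.
Carrying out the matrix-vector product, u = [-6, -6].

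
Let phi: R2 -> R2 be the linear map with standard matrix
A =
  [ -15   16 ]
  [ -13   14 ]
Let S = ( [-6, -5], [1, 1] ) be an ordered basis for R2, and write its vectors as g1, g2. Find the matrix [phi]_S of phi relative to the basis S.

With P the matrix whose columns are g1, g2, [phi]_S = P^(-1) A P.
Column by column: phi(g1) = A g1 = [10, 8]; its S-coordinates [-2, -2] give column 1.
Continuing for each basis vector yields [phi]_S = [[-2, 0], [-2, 1]].

[[-2, 0], [-2, 1]]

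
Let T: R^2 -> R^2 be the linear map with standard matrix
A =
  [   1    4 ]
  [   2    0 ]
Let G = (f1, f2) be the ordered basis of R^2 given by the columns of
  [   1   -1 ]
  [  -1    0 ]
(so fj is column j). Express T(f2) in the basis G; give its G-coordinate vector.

<2, 3>

Column 2 of [T]_G is the G-coordinate vector of T(f2).
In standard coordinates T(f2) = A f2 = <-1, -2>.
Converting to G: <-1, -2> = 2f1 + 3f2, so the coordinate vector is <2, 3>.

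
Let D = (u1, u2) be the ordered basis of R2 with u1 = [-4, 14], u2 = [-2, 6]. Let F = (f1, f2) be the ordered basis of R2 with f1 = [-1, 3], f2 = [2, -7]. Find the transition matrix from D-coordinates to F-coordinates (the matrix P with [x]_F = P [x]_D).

Take x = uj: its D-coordinates are the j-th standard unit vector, so P e_j — column j of P — equals [uj]_F.
u1 = 0·f1 - 2f2, giving column 1 = [0, -2]; repeating for each j gives P = [[0, 2], [-2, 0]].

[[0, 2], [-2, 0]]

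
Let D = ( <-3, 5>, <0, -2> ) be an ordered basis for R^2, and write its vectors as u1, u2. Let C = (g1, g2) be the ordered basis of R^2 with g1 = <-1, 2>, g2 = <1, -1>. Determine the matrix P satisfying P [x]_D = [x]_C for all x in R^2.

[[2, -2], [-1, -2]]

Let M have columns uj and N have columns gj. Then for every x, N [x]_C = x = M [x]_D, so P = N^(-1) M.
Since det N = -1, N^(-1) has integer entries; multiplying gives P = [[2, -2], [-1, -2]].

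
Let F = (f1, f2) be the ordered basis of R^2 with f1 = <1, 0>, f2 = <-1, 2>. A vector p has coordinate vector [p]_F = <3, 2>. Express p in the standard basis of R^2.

<1, 4>

p = M [p]_F, where M has columns f1, f2.
Carrying out the matrix-vector product, p = <1, 4>.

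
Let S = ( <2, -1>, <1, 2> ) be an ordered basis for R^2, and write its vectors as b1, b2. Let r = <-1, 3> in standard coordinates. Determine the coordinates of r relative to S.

<-1, 1>

Write r = c_1 b1 + c_2 b2 and solve for the c_i.
System: 2c_1 + c_2 = -1, -c_1 + 2c_2 = 3; solving gives c_1 = -1, c_2 = 1.
Check: -b1 + b2 = <-1, 3>.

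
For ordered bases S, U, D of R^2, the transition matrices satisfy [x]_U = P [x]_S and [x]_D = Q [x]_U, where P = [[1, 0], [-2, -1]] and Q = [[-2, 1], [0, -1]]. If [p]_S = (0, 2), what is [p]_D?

Apply P to get U-coordinates (0, -2), then Q to get D-coordinates.
The result is [p]_D = (-2, 2).

(-2, 2)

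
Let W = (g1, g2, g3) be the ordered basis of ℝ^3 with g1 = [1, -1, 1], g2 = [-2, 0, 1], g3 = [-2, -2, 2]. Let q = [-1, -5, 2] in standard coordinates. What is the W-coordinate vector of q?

[-1, -3, 3]

Write q = c_1 g1 + ... + c_3 g3 and solve for the c_i.
Gaussian elimination on [M | q] yields c = (-1, -3, 3).
Check: -g1 - 3g2 + 3g3 = [-1, -5, 2].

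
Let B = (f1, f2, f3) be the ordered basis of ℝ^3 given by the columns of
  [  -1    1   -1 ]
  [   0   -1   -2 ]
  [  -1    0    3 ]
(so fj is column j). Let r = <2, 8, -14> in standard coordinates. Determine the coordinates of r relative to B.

We seek scalars with c_1 f1 + ... + c_3 f3 = r; equivalently solve M c = r where the columns of M are f1, ..., f3.
Gaussian elimination on [M | r] yields c = (2, 0, -4).
Check: 2f1 + 0·f2 - 4f3 = <2, 8, -14>.

<2, 0, -4>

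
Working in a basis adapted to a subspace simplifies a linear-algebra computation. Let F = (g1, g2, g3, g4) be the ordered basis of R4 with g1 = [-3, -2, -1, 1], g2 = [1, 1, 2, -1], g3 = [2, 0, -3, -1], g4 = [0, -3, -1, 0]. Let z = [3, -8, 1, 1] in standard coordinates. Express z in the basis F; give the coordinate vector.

[-3, -2, -2, 4]

We seek scalars with c_1 g1 + ... + c_4 g4 = z; equivalently solve M c = z where the columns of M are g1, ..., g4.
Solving this 4x4 system gives c = (-3, -2, -2, 4).
Check: -3g1 - 2g2 - 2g3 + 4g4 = [3, -8, 1, 1].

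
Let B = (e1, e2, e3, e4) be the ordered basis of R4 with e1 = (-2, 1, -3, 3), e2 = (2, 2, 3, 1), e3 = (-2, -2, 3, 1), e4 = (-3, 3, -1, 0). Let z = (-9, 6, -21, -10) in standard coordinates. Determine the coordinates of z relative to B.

(-1, -4, -3, 3)

Write z = c_1 e1 + ... + c_4 e4 and solve for the c_i.
Solving this 4x4 system gives c = (-1, -4, -3, 3).
Check: -e1 - 4e2 - 3e3 + 3e4 = (-9, 6, -21, -10).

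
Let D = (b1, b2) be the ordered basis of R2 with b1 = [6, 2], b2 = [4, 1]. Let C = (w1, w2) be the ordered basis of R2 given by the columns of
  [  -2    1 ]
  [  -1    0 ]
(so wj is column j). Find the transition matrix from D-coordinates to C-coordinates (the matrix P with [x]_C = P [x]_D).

[[-2, -1], [2, 2]]

Column j of P is [bj]_C, since P maps D-coordinates to C-coordinates.
Expressing b1 in C: b1 = -2w1 + 2w2, so column 1 of P is [-2, 2].
Doing the same for each bj gives P = [[-2, -1], [2, 2]].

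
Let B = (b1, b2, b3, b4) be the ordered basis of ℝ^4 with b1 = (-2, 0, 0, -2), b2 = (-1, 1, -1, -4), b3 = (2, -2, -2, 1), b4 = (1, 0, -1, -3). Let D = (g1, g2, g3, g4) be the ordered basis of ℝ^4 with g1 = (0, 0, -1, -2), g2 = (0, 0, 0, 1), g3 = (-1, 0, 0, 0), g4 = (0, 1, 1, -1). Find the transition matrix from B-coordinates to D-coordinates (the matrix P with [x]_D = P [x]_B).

Let M have columns bj and N have columns gj. Then for every x, N [x]_D = x = M [x]_B, so P = N^(-1) M.
Since det N = 1, N^(-1) has integer entries; multiplying gives P = [[0, 2, 0, 1], [-2, 1, -1, -1], [2, 1, -2, -1], [0, 1, -2, 0]].

[[0, 2, 0, 1], [-2, 1, -1, -1], [2, 1, -2, -1], [0, 1, -2, 0]]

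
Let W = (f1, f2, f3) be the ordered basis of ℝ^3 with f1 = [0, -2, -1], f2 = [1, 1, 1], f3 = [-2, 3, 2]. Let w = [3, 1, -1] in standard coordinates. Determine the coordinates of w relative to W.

[-4, -1, -2]

Write w = c_1 f1 + ... + c_3 f3 and solve for the c_i.
Gaussian elimination on [M | w] yields c = (-4, -1, -2).
Check: -4f1 - f2 - 2f3 = [3, 1, -1].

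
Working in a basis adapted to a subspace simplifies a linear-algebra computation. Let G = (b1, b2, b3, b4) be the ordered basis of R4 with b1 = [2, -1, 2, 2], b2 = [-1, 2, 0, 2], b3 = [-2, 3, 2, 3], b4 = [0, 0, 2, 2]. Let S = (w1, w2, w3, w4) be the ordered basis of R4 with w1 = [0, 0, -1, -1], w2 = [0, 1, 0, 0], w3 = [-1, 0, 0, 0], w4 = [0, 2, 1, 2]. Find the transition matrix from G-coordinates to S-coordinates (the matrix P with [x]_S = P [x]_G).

Take x = bj: its G-coordinates are the j-th standard unit vector, so P e_j — column j of P — equals [bj]_S.
b1 = -2w1 - w2 - 2w3 + 0·w4, giving column 1 = [-2, -1, -2, 0]; repeating for each j gives P = [[-2, 2, -1, -2], [-1, -2, 1, 0], [-2, 1, 2, 0], [0, 2, 1, 0]].

[[-2, 2, -1, -2], [-1, -2, 1, 0], [-2, 1, 2, 0], [0, 2, 1, 0]]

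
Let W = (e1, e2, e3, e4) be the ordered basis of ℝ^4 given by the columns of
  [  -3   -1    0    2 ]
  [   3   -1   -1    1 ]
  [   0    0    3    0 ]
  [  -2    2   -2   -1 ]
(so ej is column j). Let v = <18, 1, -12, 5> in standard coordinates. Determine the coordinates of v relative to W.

<-3, -3, -4, 3>

[v]_W is the unique c with M c = v, where M has columns e1, ..., e4.
Row-reducing the augmented matrix [M | v] gives c = (-3, -3, -4, 3).
Check: -3e1 - 3e2 - 4e3 + 3e4 = <18, 1, -12, 5>.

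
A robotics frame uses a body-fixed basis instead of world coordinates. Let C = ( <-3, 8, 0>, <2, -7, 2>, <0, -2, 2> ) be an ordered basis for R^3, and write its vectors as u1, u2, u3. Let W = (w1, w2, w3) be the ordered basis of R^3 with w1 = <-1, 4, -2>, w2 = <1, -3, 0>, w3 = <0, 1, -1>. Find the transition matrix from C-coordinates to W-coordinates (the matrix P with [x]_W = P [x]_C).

Column j of P is [uj]_W, since P maps C-coordinates to W-coordinates.
Expressing u1 in W: u1 = w1 - 2w2 - 2w3, so column 1 of P is <1, -2, -2>.
Doing the same for each uj gives P = [[1, -1, 0], [-2, 1, 0], [-2, 0, -2]].

[[1, -1, 0], [-2, 1, 0], [-2, 0, -2]]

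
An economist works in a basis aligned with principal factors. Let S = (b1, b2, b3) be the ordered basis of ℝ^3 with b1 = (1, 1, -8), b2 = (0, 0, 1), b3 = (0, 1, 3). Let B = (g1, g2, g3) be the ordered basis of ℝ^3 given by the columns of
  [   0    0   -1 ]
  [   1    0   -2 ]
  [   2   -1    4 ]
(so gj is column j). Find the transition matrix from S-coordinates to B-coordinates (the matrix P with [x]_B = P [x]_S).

Let M have columns bj and N have columns gj. Then for every x, N [x]_B = x = M [x]_S, so P = N^(-1) M.
Since det N = 1, N^(-1) has integer entries; multiplying gives P = [[-1, 0, 1], [2, -1, -1], [-1, 0, 0]].

[[-1, 0, 1], [2, -1, -1], [-1, 0, 0]]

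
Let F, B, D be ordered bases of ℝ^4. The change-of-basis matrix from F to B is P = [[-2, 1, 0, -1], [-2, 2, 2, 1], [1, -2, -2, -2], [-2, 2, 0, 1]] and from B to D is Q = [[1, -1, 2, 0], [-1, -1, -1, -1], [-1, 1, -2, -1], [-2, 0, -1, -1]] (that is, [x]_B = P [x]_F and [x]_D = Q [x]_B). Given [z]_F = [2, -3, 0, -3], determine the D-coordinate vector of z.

Composing the changes, [z]_D = Q P [z]_F.
Q P = [[2, -5, -6, -6], [5, -3, 0, 1], [0, 3, 6, 5], [5, -2, 2, 3]]; applying this to [2, -3, 0, -3] gives [37, 16, -24, 7].

[37, 16, -24, 7]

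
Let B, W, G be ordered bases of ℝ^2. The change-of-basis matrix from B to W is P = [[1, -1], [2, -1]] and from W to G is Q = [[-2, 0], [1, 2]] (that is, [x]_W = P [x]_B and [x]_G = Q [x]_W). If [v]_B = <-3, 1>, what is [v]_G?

Apply P to get W-coordinates <-4, -7>, then Q to get G-coordinates.
The result is [v]_G = <8, -18>.

<8, -18>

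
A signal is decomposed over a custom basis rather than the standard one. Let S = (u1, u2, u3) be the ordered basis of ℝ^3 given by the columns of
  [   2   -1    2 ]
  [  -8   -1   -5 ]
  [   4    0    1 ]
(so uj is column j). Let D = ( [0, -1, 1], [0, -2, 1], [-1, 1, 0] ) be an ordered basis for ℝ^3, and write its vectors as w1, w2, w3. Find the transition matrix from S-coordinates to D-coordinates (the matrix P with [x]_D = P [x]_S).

[[2, -2, -1], [2, 2, 2], [-2, 1, -2]]

Column j of P is [uj]_D, since P maps S-coordinates to D-coordinates.
Expressing u1 in D: u1 = 2w1 + 2w2 - 2w3, so column 1 of P is [2, 2, -2].
Doing the same for each uj gives P = [[2, -2, -1], [2, 2, 2], [-2, 1, -2]].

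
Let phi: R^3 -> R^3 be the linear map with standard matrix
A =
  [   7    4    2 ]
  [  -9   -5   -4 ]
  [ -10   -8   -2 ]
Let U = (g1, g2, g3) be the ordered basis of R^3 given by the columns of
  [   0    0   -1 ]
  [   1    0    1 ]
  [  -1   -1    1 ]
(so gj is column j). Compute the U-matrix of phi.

The j-th column of [phi]_U is [phi(gj)]_U.
phi(g1) = A g1 = [2, -1, -6] = g1 + 3g2 - 2g3, so column 1 is [1, 3, -2].
Repeating for g2, g3 and assembling the columns gives [[1, 2, -1], [3, -2, 2], [-2, 2, 1]].

[[1, 2, -1], [3, -2, 2], [-2, 2, 1]]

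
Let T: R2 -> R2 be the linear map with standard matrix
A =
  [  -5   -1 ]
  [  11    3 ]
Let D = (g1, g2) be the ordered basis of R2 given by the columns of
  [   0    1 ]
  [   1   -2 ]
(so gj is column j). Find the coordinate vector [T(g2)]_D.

Column 2 of [T]_D is the D-coordinate vector of T(g2).
In standard coordinates T(g2) = A g2 = [-3, 5].
Converting to D: [-3, 5] = -g1 - 3g2, so the coordinate vector is [-1, -3].

[-1, -3]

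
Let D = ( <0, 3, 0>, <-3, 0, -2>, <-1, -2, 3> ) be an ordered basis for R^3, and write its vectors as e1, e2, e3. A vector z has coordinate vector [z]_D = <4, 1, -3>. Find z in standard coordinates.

<0, 18, -11>

The coordinates say z = 4e1 + e2 - 3e3; adding the scaled basis vectors gives <0, 18, -11>.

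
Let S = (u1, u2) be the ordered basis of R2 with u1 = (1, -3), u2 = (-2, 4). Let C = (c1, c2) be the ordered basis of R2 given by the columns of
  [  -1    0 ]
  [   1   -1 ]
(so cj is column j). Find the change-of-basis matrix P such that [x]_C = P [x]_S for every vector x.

Take x = uj: its S-coordinates are the j-th standard unit vector, so P e_j — column j of P — equals [uj]_C.
u1 = -c1 + 2c2, giving column 1 = (-1, 2); repeating for each j gives P = [[-1, 2], [2, -2]].

[[-1, 2], [2, -2]]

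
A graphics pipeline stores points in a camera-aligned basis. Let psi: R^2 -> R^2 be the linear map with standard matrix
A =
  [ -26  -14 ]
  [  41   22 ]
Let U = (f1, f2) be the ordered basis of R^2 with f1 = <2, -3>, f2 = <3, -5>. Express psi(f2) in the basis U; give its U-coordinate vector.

<-1, -2>

Column 2 of [psi]_U is the U-coordinate vector of psi(f2).
In standard coordinates psi(f2) = A f2 = <-8, 13>.
Converting to U: <-8, 13> = -f1 - 2f2, so the coordinate vector is <-1, -2>.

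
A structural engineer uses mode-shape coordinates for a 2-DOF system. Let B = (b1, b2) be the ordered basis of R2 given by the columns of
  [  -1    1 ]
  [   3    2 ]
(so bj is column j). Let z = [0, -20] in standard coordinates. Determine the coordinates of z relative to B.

[-4, -4]

We seek scalars with c_1 b1 + c_2 b2 = z; equivalently solve M c = z where the columns of M are b1, b2.
System: -c_1 + c_2 = 0, 3c_1 + 2c_2 = -20; solving gives c_1 = -4, c_2 = -4.
Check: -4b1 - 4b2 = [0, -20].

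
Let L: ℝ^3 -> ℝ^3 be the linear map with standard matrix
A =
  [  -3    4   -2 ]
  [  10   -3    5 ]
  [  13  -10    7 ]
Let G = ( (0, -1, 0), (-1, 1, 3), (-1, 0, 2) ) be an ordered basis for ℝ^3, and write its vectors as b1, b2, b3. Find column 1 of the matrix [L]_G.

(-1, 2, 2)

Compute L(b1) = A b1 = (-4, 3, 10) in standard coordinates.
Then write this in G-coordinates: solve for y in y_1 b1 + ... + y_3 b3 = (-4, 3, 10).
This gives y = (-1, 2, 2), which is column 1 of [L]_G.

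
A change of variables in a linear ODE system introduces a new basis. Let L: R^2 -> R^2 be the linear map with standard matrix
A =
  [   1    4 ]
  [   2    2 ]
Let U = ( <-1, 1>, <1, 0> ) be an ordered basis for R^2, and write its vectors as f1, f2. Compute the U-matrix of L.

[[0, 2], [3, 3]]

With P the matrix whose columns are f1, f2, [L]_U = P^(-1) A P.
Column by column: L(f1) = A f1 = <3, 0>; its U-coordinates <0, 3> give column 1.
Continuing for each basis vector yields [L]_U = [[0, 2], [3, 3]].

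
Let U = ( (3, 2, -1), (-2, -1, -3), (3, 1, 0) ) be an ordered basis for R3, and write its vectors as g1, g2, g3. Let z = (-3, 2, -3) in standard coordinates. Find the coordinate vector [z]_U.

Write z = c_1 g1 + ... + c_3 g3 and solve for the c_i.
Solving this 3x3 system gives c = (3, 0, -4).
Check: 3g1 + 0·g2 - 4g3 = (-3, 2, -3).

(3, 0, -4)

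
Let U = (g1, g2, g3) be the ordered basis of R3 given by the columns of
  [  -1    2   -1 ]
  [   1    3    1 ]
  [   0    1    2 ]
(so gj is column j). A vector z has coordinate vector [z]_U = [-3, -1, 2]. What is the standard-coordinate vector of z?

[-1, -4, 3]

z = M [z]_U, where M has columns g1, ..., g3.
Carrying out the matrix-vector product, z = [-1, -4, 3].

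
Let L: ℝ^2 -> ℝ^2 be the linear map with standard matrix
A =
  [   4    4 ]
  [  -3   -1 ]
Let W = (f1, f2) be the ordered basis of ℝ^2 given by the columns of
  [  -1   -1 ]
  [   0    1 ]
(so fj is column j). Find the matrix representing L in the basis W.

[[1, -2], [3, 2]]

The j-th column of [L]_W is [L(fj)]_W.
L(f1) = A f1 = <-4, 3> = f1 + 3f2, so column 1 is <1, 3>.
Repeating for f2 and assembling the columns gives [[1, -2], [3, 2]].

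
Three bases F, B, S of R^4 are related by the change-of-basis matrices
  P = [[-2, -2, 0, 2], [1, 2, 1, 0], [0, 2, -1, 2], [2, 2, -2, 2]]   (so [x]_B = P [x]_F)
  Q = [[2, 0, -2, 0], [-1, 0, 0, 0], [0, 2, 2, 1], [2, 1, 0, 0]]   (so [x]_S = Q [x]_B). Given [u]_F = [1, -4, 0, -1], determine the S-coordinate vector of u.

Composing the changes, [u]_S = Q P [u]_F.
Q P = [[-4, -8, 2, 0], [2, 2, 0, -2], [4, 10, -2, 6], [-3, -2, 1, 4]]; applying this to [1, -4, 0, -1] gives [28, -4, -42, 1].

[28, -4, -42, 1]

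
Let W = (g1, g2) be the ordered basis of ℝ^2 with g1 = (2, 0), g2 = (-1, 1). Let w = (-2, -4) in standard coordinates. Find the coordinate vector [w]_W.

(-3, -4)

We seek scalars with c_1 g1 + c_2 g2 = w; equivalently solve M c = w where the columns of M are g1, g2.
System: 2c_1 - c_2 = -2, 0c_1 + c_2 = -4; solving gives c_1 = -3, c_2 = -4.
Check: -3g1 - 4g2 = (-2, -4).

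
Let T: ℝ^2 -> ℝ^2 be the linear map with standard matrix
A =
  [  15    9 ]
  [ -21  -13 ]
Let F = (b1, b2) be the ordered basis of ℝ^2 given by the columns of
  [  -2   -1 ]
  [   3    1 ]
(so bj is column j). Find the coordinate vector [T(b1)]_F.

Compute T(b1) = A b1 = <-3, 3> in standard coordinates.
Then write this in F-coordinates: solve for y in y_1 b1 + y_2 b2 = <-3, 3>.
This gives y = <0, 3>, which is column 1 of [T]_F.

<0, 3>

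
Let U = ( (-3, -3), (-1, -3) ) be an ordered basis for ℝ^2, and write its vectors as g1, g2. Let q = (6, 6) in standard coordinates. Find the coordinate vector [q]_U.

[q]_U is the unique c with M c = q, where M has columns g1, g2.
System: -3c_1 - c_2 = 6, -3c_1 - 3c_2 = 6; solving gives c_1 = -2, c_2 = 0.
Check: -2g1 + 0·g2 = (6, 6).

(-2, 0)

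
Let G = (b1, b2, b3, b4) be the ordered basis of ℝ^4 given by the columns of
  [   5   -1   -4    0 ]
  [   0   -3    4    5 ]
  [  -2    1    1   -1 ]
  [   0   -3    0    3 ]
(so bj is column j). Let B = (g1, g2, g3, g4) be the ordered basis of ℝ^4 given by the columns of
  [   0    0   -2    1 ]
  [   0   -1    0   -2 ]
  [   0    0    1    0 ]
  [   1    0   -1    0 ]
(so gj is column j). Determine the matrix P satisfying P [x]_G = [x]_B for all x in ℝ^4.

Column j of P is [bj]_B, since P maps G-coordinates to B-coordinates.
Expressing b1 in B: b1 = -2g1 - 2g2 - 2g3 + g4, so column 1 of P is <-2, -2, -2, 1>.
Doing the same for each bj gives P = [[-2, -2, 1, 2], [-2, 1, 0, -1], [-2, 1, 1, -1], [1, 1, -2, -2]].

[[-2, -2, 1, 2], [-2, 1, 0, -1], [-2, 1, 1, -1], [1, 1, -2, -2]]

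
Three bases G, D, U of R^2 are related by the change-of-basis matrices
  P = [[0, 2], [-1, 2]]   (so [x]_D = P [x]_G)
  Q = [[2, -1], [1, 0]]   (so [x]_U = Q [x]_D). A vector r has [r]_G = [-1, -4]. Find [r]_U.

[-9, -8]

Apply P to get D-coordinates [-8, -7], then Q to get U-coordinates.
The result is [r]_U = [-9, -8].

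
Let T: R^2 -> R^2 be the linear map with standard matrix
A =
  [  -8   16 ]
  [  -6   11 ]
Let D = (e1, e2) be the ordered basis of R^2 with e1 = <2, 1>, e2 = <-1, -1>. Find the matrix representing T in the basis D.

[[1, -3], [2, 2]]

Let P have columns e1, e2. Then [T]_D = P^(-1) A P.
Here det P = -1, so P^(-1) is integer; computing A P first and then P^(-1)(A P) gives [[1, -3], [2, 2]].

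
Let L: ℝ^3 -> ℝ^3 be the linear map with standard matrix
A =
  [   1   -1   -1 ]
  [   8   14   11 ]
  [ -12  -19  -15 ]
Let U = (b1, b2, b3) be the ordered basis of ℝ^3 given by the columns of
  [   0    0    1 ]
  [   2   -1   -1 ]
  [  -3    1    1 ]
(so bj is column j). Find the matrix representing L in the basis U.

With P the matrix whose columns are b1, ..., b3, [L]_U = P^(-1) A P.
Column by column: L(b1) = A b1 = [1, -5, 7]; its U-coordinates [-2, 0, 1] give column 1.
Continuing for each basis vector yields [L]_U = [[-2, -1, 3], [0, 1, 0], [1, 0, 1]].

[[-2, -1, 3], [0, 1, 0], [1, 0, 1]]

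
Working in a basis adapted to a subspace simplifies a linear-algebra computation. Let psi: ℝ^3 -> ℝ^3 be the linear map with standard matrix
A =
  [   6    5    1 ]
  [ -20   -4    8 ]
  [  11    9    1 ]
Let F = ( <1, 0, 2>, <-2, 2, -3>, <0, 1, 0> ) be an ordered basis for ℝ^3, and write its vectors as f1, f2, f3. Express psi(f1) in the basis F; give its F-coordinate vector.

Compute psi(f1) = A f1 = <8, -4, 13> in standard coordinates.
Then write this in F-coordinates: solve for y in y_1 f1 + ... + y_3 f3 = <8, -4, 13>.
This gives y = <2, -3, 2>, which is column 1 of [psi]_F.

<2, -3, 2>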